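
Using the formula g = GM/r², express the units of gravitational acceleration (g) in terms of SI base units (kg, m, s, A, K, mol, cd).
Units of each symbol in g = GM/r²:
  G (gravitational constant): m³/(kg·s²)
  M (mass): kg
  r (distance): m  → to the power 2 in the denominator, contributes 1/m²

Multiplying the contributions: [m³/(kg·s²)] · [kg] · [1/m²]
Adding exponents of each base unit: m: 1, s: -2
SI base units of gravitational acceleration: m/s²

Answer: m/s²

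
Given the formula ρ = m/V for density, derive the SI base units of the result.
Units of each symbol in ρ = m/V:
  m (mass): kg
  V (volume): m³  → in the denominator, contributes 1/m³

Multiplying the contributions: [kg] · [1/m³]
Adding exponents of each base unit: kg: 1, m: -3
SI base units of density: kg/m³

Answer: kg/m³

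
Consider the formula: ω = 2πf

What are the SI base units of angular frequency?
Units of each symbol in ω = 2πf:
  f (frequency): 1/s
  The factor 2π is dimensionless.

Multiplying the contributions: [1/s]
Adding exponents of each base unit: s: -1
SI base units of angular frequency: 1/s

Answer: 1/s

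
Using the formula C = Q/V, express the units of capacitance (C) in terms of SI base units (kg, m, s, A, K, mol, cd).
Units of each symbol in C = Q/V:
  Q (charge, in coulombs): s·A
  V (voltage, in volts): kg·m²/(s³·A)  → in the denominator, contributes s³·A/(kg·m²)

Multiplying the contributions: [s·A] · [s³·A/(kg·m²)]
Adding exponents of each base unit: kg: -1, m: -2, s: 4, A: 2
SI base units of capacitance: s⁴·A²/(kg·m²)

Answer: s⁴·A²/(kg·m²)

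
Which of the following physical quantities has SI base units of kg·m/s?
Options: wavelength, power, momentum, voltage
Checking the SI base units of each option:
  wavelength (λ = v/f): m  ✗
  power (P = W/t): kg·m²/s³  ✗
  momentum (p = mv): kg·m/s  ✓ matches
  voltage (V = IR): kg·m²/(s³·A)  ✗

Only momentum has units kg·m/s.

Answer: momentum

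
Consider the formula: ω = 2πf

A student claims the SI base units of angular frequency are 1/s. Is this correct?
Units of each symbol in ω = 2πf:
  f (frequency): 1/s
  The factor 2π is dimensionless.

Multiplying the contributions: [1/s]
Adding exponents of each base unit: s: -1
SI base units of angular frequency: 1/s

The claimed units 1/s match the derived units, so the claim is correct.

Answer: Yes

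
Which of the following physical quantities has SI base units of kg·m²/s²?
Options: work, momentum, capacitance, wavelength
Checking the SI base units of each option:
  work (W = Fd): kg·m²/s²  ✓ matches
  momentum (p = mv): kg·m/s  ✗
  capacitance (C = Q/V): s⁴·A²/(kg·m²)  ✗
  wavelength (λ = v/f): m  ✗

Only work has units kg·m²/s².

Answer: work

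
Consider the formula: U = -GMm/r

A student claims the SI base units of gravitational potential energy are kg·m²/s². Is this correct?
Units of each symbol in U = -GMm/r:
  G (gravitational constant): m³/(kg·s²)
  M (mass): kg
  m (mass): kg
  r (distance): m  → in the denominator, contributes 1/m
  The minus sign does not affect the units.

Multiplying the contributions: [m³/(kg·s²)] · [kg] · [kg] · [1/m]
Adding exponents of each base unit: kg: 1, m: 2, s: -2
SI base units of gravitational potential energy: kg·m²/s²

The claimed units kg·m²/s² match the derived units, so the claim is correct.

Answer: Yes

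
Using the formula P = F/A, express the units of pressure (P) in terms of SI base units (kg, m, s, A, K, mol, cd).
Units of each symbol in P = F/A:
  F (force): kg·m/s²
  A (area): m²  → in the denominator, contributes 1/m²

Multiplying the contributions: [kg·m/s²] · [1/m²]
Adding exponents of each base unit: kg: 1, m: -1, s: -2
SI base units of pressure: kg/(m·s²)

Answer: kg/(m·s²)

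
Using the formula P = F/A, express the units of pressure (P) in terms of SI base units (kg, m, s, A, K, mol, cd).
Units of each symbol in P = F/A:
  F (force): kg·m/s²
  A (area): m²  → in the denominator, contributes 1/m²

Multiplying the contributions: [kg·m/s²] · [1/m²]
Adding exponents of each base unit: kg: 1, m: -1, s: -2
SI base units of pressure: kg/(m·s²)

Answer: kg/(m·s²)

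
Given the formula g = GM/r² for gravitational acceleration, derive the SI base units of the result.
Units of each symbol in g = GM/r²:
  G (gravitational constant): m³/(kg·s²)
  M (mass): kg
  r (distance): m  → to the power 2 in the denominator, contributes 1/m²

Multiplying the contributions: [m³/(kg·s²)] · [kg] · [1/m²]
Adding exponents of each base unit: m: 1, s: -2
SI base units of gravitational acceleration: m/s²

Answer: m/s²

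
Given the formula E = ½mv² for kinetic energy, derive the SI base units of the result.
Units of each symbol in E = ½mv²:
  m (mass): kg
  v (speed): m/s  → to the power 2, contributes m²/s²
  The factor ½ is dimensionless.

Multiplying the contributions: [kg] · [m²/s²]
Adding exponents of each base unit: kg: 1, m: 2, s: -2
SI base units of kinetic energy: kg·m²/s²

Answer: kg·m²/s²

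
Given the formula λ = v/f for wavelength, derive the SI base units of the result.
Units of each symbol in λ = v/f:
  v (wave speed): m/s
  f (frequency): 1/s  → in the denominator, contributes s

Multiplying the contributions: [m/s] · [s]
Adding exponents of each base unit: m: 1
SI base units of wavelength: m

Answer: m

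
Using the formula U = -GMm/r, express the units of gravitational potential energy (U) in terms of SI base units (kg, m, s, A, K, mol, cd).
Units of each symbol in U = -GMm/r:
  G (gravitational constant): m³/(kg·s²)
  M (mass): kg
  m (mass): kg
  r (distance): m  → in the denominator, contributes 1/m
  The minus sign does not affect the units.

Multiplying the contributions: [m³/(kg·s²)] · [kg] · [kg] · [1/m]
Adding exponents of each base unit: kg: 1, m: 2, s: -2
SI base units of gravitational potential energy: kg·m²/s²

Answer: kg·m²/s²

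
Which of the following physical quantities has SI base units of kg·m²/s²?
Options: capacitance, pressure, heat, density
Checking the SI base units of each option:
  capacitance (C = Q/V): s⁴·A²/(kg·m²)  ✗
  pressure (P = F/A): kg/(m·s²)  ✗
  heat (Q = mcΔT): kg·m²/s²  ✓ matches
  density (ρ = m/V): kg/m³  ✗

Only heat has units kg·m²/s².

Answer: heat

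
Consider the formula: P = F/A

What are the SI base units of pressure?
Units of each symbol in P = F/A:
  F (force): kg·m/s²
  A (area): m²  → in the denominator, contributes 1/m²

Multiplying the contributions: [kg·m/s²] · [1/m²]
Adding exponents of each base unit: kg: 1, m: -1, s: -2
SI base units of pressure: kg/(m·s²)

Answer: kg/(m·s²)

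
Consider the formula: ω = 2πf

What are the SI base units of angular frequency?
Units of each symbol in ω = 2πf:
  f (frequency): 1/s
  The factor 2π is dimensionless.

Multiplying the contributions: [1/s]
Adding exponents of each base unit: s: -1
SI base units of angular frequency: 1/s

Answer: 1/s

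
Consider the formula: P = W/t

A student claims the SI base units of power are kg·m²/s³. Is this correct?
Units of each symbol in P = W/t:
  W (work): kg·m²/s²
  t (time): s  → in the denominator, contributes 1/s

Multiplying the contributions: [kg·m²/s²] · [1/s]
Adding exponents of each base unit: kg: 1, m: 2, s: -3
SI base units of power: kg·m²/s³

The claimed units kg·m²/s³ match the derived units, so the claim is correct.

Answer: Yes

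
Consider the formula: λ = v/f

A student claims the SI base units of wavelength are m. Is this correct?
Units of each symbol in λ = v/f:
  v (wave speed): m/s
  f (frequency): 1/s  → in the denominator, contributes s

Multiplying the contributions: [m/s] · [s]
Adding exponents of each base unit: m: 1
SI base units of wavelength: m

The claimed units m match the derived units, so the claim is correct.

Answer: Yes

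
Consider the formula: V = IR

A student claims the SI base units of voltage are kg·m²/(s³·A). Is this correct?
Units of each symbol in V = IR:
  I (current): A
  R (resistance, in ohms): kg·m²/(s³·A²)

Multiplying the contributions: [A] · [kg·m²/(s³·A²)]
Adding exponents of each base unit: kg: 1, m: 2, s: -3, A: -1
SI base units of voltage: kg·m²/(s³·A)

The claimed units kg·m²/(s³·A) match the derived units, so the claim is correct.

Answer: Yes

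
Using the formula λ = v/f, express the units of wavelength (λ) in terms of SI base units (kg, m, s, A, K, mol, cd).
Units of each symbol in λ = v/f:
  v (wave speed): m/s
  f (frequency): 1/s  → in the denominator, contributes s

Multiplying the contributions: [m/s] · [s]
Adding exponents of each base unit: m: 1
SI base units of wavelength: m

Answer: m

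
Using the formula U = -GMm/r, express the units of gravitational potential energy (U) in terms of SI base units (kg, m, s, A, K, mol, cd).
Units of each symbol in U = -GMm/r:
  G (gravitational constant): m³/(kg·s²)
  M (mass): kg
  m (mass): kg
  r (distance): m  → in the denominator, contributes 1/m
  The minus sign does not affect the units.

Multiplying the contributions: [m³/(kg·s²)] · [kg] · [kg] · [1/m]
Adding exponents of each base unit: kg: 1, m: 2, s: -2
SI base units of gravitational potential energy: kg·m²/s²

Answer: kg·m²/s²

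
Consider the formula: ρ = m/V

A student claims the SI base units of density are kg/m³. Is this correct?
Units of each symbol in ρ = m/V:
  m (mass): kg
  V (volume): m³  → in the denominator, contributes 1/m³

Multiplying the contributions: [kg] · [1/m³]
Adding exponents of each base unit: kg: 1, m: -3
SI base units of density: kg/m³

The claimed units kg/m³ match the derived units, so the claim is correct.

Answer: Yes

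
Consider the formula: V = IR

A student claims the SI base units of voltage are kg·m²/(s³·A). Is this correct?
Units of each symbol in V = IR:
  I (current): A
  R (resistance, in ohms): kg·m²/(s³·A²)

Multiplying the contributions: [A] · [kg·m²/(s³·A²)]
Adding exponents of each base unit: kg: 1, m: 2, s: -3, A: -1
SI base units of voltage: kg·m²/(s³·A)

The claimed units kg·m²/(s³·A) match the derived units, so the claim is correct.

Answer: Yes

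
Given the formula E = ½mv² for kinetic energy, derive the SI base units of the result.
Units of each symbol in E = ½mv²:
  m (mass): kg
  v (speed): m/s  → to the power 2, contributes m²/s²
  The factor ½ is dimensionless.

Multiplying the contributions: [kg] · [m²/s²]
Adding exponents of each base unit: kg: 1, m: 2, s: -2
SI base units of kinetic energy: kg·m²/s²

Answer: kg·m²/s²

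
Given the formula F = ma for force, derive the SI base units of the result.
Units of each symbol in F = ma:
  m (mass): kg
  a (acceleration): m/s²

Multiplying the contributions: [kg] · [m/s²]
Adding exponents of each base unit: kg: 1, m: 1, s: -2
SI base units of force: kg·m/s²

Answer: kg·m/s²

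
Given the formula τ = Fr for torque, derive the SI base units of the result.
Units of each symbol in τ = Fr:
  F (force): kg·m/s²
  r (lever arm): m

Multiplying the contributions: [kg·m/s²] · [m]
Adding exponents of each base unit: kg: 1, m: 2, s: -2
SI base units of torque: kg·m²/s²

Answer: kg·m²/s²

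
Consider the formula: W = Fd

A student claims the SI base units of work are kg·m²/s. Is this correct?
Units of each symbol in W = Fd:
  F (force): kg·m/s²
  d (displacement): m

Multiplying the contributions: [kg·m/s²] · [m]
Adding exponents of each base unit: kg: 1, m: 2, s: -2
SI base units of work: kg·m²/s²

The claimed units kg·m²/s (exponents kg: 1, m: 2, s: -1) do not match the derived units kg·m²/s² (exponents kg: 1, m: 2, s: -2), so the claim is incorrect.

Answer: No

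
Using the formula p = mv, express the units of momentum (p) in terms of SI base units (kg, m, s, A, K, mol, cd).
Units of each symbol in p = mv:
  m (mass): kg
  v (velocity): m/s

Multiplying the contributions: [kg] · [m/s]
Adding exponents of each base unit: kg: 1, m: 1, s: -1
SI base units of momentum: kg·m/s

Answer: kg·m/s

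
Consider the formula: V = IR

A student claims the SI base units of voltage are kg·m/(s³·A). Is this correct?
Units of each symbol in V = IR:
  I (current): A
  R (resistance, in ohms): kg·m²/(s³·A²)

Multiplying the contributions: [A] · [kg·m²/(s³·A²)]
Adding exponents of each base unit: kg: 1, m: 2, s: -3, A: -1
SI base units of voltage: kg·m²/(s³·A)

The claimed units kg·m/(s³·A) (exponents kg: 1, m: 1, s: -3, A: -1) do not match the derived units kg·m²/(s³·A) (exponents kg: 1, m: 2, s: -3, A: -1), so the claim is incorrect.

Answer: No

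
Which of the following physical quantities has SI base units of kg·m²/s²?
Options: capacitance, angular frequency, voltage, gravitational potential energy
Checking the SI base units of each option:
  capacitance (C = Q/V): s⁴·A²/(kg·m²)  ✗
  angular frequency (ω = 2πf): 1/s  ✗
  voltage (V = IR): kg·m²/(s³·A)  ✗
  gravitational potential energy (U = -GMm/r): kg·m²/s²  ✓ matches

Only gravitational potential energy has units kg·m²/s².

Answer: gravitational potential energy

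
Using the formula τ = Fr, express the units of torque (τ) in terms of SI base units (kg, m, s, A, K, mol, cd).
Units of each symbol in τ = Fr:
  F (force): kg·m/s²
  r (lever arm): m

Multiplying the contributions: [kg·m/s²] · [m]
Adding exponents of each base unit: kg: 1, m: 2, s: -2
SI base units of torque: kg·m²/s²

Answer: kg·m²/s²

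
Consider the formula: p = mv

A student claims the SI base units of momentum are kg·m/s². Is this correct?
Units of each symbol in p = mv:
  m (mass): kg
  v (velocity): m/s

Multiplying the contributions: [kg] · [m/s]
Adding exponents of each base unit: kg: 1, m: 1, s: -1
SI base units of momentum: kg·m/s

The claimed units kg·m/s² (exponents kg: 1, m: 1, s: -2) do not match the derived units kg·m/s (exponents kg: 1, m: 1, s: -1), so the claim is incorrect.

Answer: No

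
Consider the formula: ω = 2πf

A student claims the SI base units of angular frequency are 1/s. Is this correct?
Units of each symbol in ω = 2πf:
  f (frequency): 1/s
  The factor 2π is dimensionless.

Multiplying the contributions: [1/s]
Adding exponents of each base unit: s: -1
SI base units of angular frequency: 1/s

The claimed units 1/s match the derived units, so the claim is correct.

Answer: Yes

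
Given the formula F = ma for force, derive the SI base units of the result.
Units of each symbol in F = ma:
  m (mass): kg
  a (acceleration): m/s²

Multiplying the contributions: [kg] · [m/s²]
Adding exponents of each base unit: kg: 1, m: 1, s: -2
SI base units of force: kg·m/s²

Answer: kg·m/s²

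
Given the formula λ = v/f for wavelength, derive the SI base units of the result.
Units of each symbol in λ = v/f:
  v (wave speed): m/s
  f (frequency): 1/s  → in the denominator, contributes s

Multiplying the contributions: [m/s] · [s]
Adding exponents of each base unit: m: 1
SI base units of wavelength: m

Answer: m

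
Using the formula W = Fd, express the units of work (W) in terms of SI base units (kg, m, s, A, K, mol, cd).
Units of each symbol in W = Fd:
  F (force): kg·m/s²
  d (displacement): m

Multiplying the contributions: [kg·m/s²] · [m]
Adding exponents of each base unit: kg: 1, m: 2, s: -2
SI base units of work: kg·m²/s²

Answer: kg·m²/s²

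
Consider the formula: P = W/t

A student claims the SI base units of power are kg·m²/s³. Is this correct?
Units of each symbol in P = W/t:
  W (work): kg·m²/s²
  t (time): s  → in the denominator, contributes 1/s

Multiplying the contributions: [kg·m²/s²] · [1/s]
Adding exponents of each base unit: kg: 1, m: 2, s: -3
SI base units of power: kg·m²/s³

The claimed units kg·m²/s³ match the derived units, so the claim is correct.

Answer: Yes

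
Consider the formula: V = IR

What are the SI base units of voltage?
Units of each symbol in V = IR:
  I (current): A
  R (resistance, in ohms): kg·m²/(s³·A²)

Multiplying the contributions: [A] · [kg·m²/(s³·A²)]
Adding exponents of each base unit: kg: 1, m: 2, s: -3, A: -1
SI base units of voltage: kg·m²/(s³·A)

Answer: kg·m²/(s³·A)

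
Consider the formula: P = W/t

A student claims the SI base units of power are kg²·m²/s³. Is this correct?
Units of each symbol in P = W/t:
  W (work): kg·m²/s²
  t (time): s  → in the denominator, contributes 1/s

Multiplying the contributions: [kg·m²/s²] · [1/s]
Adding exponents of each base unit: kg: 1, m: 2, s: -3
SI base units of power: kg·m²/s³

The claimed units kg²·m²/s³ (exponents kg: 2, m: 2, s: -3) do not match the derived units kg·m²/s³ (exponents kg: 1, m: 2, s: -3), so the claim is incorrect.

Answer: No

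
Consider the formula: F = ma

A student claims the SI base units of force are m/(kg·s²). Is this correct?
Units of each symbol in F = ma:
  m (mass): kg
  a (acceleration): m/s²

Multiplying the contributions: [kg] · [m/s²]
Adding exponents of each base unit: kg: 1, m: 1, s: -2
SI base units of force: kg·m/s²

The claimed units m/(kg·s²) (exponents kg: -1, m: 1, s: -2) do not match the derived units kg·m/s² (exponents kg: 1, m: 1, s: -2), so the claim is incorrect.

Answer: No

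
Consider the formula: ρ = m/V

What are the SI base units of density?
Units of each symbol in ρ = m/V:
  m (mass): kg
  V (volume): m³  → in the denominator, contributes 1/m³

Multiplying the contributions: [kg] · [1/m³]
Adding exponents of each base unit: kg: 1, m: -3
SI base units of density: kg/m³

Answer: kg/m³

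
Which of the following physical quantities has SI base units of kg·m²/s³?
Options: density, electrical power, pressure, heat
Checking the SI base units of each option:
  density (ρ = m/V): kg/m³  ✗
  electrical power (P = IV): kg·m²/s³  ✓ matches
  pressure (P = F/A): kg/(m·s²)  ✗
  heat (Q = mcΔT): kg·m²/s²  ✗

Only electrical power has units kg·m²/s³.

Answer: electrical power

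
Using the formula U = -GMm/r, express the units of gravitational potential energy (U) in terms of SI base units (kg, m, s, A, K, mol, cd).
Units of each symbol in U = -GMm/r:
  G (gravitational constant): m³/(kg·s²)
  M (mass): kg
  m (mass): kg
  r (distance): m  → in the denominator, contributes 1/m
  The minus sign does not affect the units.

Multiplying the contributions: [m³/(kg·s²)] · [kg] · [kg] · [1/m]
Adding exponents of each base unit: kg: 1, m: 2, s: -2
SI base units of gravitational potential energy: kg·m²/s²

Answer: kg·m²/s²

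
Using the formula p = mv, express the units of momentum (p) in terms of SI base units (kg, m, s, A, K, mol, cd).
Units of each symbol in p = mv:
  m (mass): kg
  v (velocity): m/s

Multiplying the contributions: [kg] · [m/s]
Adding exponents of each base unit: kg: 1, m: 1, s: -1
SI base units of momentum: kg·m/s

Answer: kg·m/s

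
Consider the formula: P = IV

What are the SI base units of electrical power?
Units of each symbol in P = IV:
  I (current): A
  V (voltage, in volts): kg·m²/(s³·A)

Multiplying the contributions: [A] · [kg·m²/(s³·A)]
Adding exponents of each base unit: kg: 1, m: 2, s: -3
SI base units of electrical power: kg·m²/s³

Answer: kg·m²/s³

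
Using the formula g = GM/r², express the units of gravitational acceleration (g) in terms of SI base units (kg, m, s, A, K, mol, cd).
Units of each symbol in g = GM/r²:
  G (gravitational constant): m³/(kg·s²)
  M (mass): kg
  r (distance): m  → to the power 2 in the denominator, contributes 1/m²

Multiplying the contributions: [m³/(kg·s²)] · [kg] · [1/m²]
Adding exponents of each base unit: m: 1, s: -2
SI base units of gravitational acceleration: m/s²

Answer: m/s²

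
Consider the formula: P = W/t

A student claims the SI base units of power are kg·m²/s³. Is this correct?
Units of each symbol in P = W/t:
  W (work): kg·m²/s²
  t (time): s  → in the denominator, contributes 1/s

Multiplying the contributions: [kg·m²/s²] · [1/s]
Adding exponents of each base unit: kg: 1, m: 2, s: -3
SI base units of power: kg·m²/s³

The claimed units kg·m²/s³ match the derived units, so the claim is correct.

Answer: Yes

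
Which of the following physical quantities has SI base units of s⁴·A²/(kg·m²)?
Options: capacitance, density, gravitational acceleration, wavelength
Checking the SI base units of each option:
  capacitance (C = Q/V): s⁴·A²/(kg·m²)  ✓ matches
  density (ρ = m/V): kg/m³  ✗
  gravitational acceleration (g = GM/r²): m/s²  ✗
  wavelength (λ = v/f): m  ✗

Only capacitance has units s⁴·A²/(kg·m²).

Answer: capacitance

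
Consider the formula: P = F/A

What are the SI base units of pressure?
Units of each symbol in P = F/A:
  F (force): kg·m/s²
  A (area): m²  → in the denominator, contributes 1/m²

Multiplying the contributions: [kg·m/s²] · [1/m²]
Adding exponents of each base unit: kg: 1, m: -1, s: -2
SI base units of pressure: kg/(m·s²)

Answer: kg/(m·s²)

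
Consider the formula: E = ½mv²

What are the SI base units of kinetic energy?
Units of each symbol in E = ½mv²:
  m (mass): kg
  v (speed): m/s  → to the power 2, contributes m²/s²
  The factor ½ is dimensionless.

Multiplying the contributions: [kg] · [m²/s²]
Adding exponents of each base unit: kg: 1, m: 2, s: -2
SI base units of kinetic energy: kg·m²/s²

Answer: kg·m²/s²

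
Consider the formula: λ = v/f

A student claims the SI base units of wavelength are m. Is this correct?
Units of each symbol in λ = v/f:
  v (wave speed): m/s
  f (frequency): 1/s  → in the denominator, contributes s

Multiplying the contributions: [m/s] · [s]
Adding exponents of each base unit: m: 1
SI base units of wavelength: m

The claimed units m match the derived units, so the claim is correct.

Answer: Yes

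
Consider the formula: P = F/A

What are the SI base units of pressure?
Units of each symbol in P = F/A:
  F (force): kg·m/s²
  A (area): m²  → in the denominator, contributes 1/m²

Multiplying the contributions: [kg·m/s²] · [1/m²]
Adding exponents of each base unit: kg: 1, m: -1, s: -2
SI base units of pressure: kg/(m·s²)

Answer: kg/(m·s²)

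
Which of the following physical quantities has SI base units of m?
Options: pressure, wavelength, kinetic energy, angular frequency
Checking the SI base units of each option:
  pressure (P = F/A): kg/(m·s²)  ✗
  wavelength (λ = v/f): m  ✓ matches
  kinetic energy (E = ½mv²): kg·m²/s²  ✗
  angular frequency (ω = 2πf): 1/s  ✗

Only wavelength has units m.

Answer: wavelength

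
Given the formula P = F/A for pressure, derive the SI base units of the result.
Units of each symbol in P = F/A:
  F (force): kg·m/s²
  A (area): m²  → in the denominator, contributes 1/m²

Multiplying the contributions: [kg·m/s²] · [1/m²]
Adding exponents of each base unit: kg: 1, m: -1, s: -2
SI base units of pressure: kg/(m·s²)

Answer: kg/(m·s²)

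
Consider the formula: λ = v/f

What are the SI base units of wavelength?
Units of each symbol in λ = v/f:
  v (wave speed): m/s
  f (frequency): 1/s  → in the denominator, contributes s

Multiplying the contributions: [m/s] · [s]
Adding exponents of each base unit: m: 1
SI base units of wavelength: m

Answer: m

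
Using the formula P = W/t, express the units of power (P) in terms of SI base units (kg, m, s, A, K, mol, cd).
Units of each symbol in P = W/t:
  W (work): kg·m²/s²
  t (time): s  → in the denominator, contributes 1/s

Multiplying the contributions: [kg·m²/s²] · [1/s]
Adding exponents of each base unit: kg: 1, m: 2, s: -3
SI base units of power: kg·m²/s³

Answer: kg·m²/s³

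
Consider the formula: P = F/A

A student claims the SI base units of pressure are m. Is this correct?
Units of each symbol in P = F/A:
  F (force): kg·m/s²
  A (area): m²  → in the denominator, contributes 1/m²

Multiplying the contributions: [kg·m/s²] · [1/m²]
Adding exponents of each base unit: kg: 1, m: -1, s: -2
SI base units of pressure: kg/(m·s²)

The claimed units m (exponents m: 1) do not match the derived units kg/(m·s²) (exponents kg: 1, m: -1, s: -2), so the claim is incorrect.

Answer: No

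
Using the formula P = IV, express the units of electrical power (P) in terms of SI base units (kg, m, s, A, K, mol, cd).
Units of each symbol in P = IV:
  I (current): A
  V (voltage, in volts): kg·m²/(s³·A)

Multiplying the contributions: [A] · [kg·m²/(s³·A)]
Adding exponents of each base unit: kg: 1, m: 2, s: -3
SI base units of electrical power: kg·m²/s³

Answer: kg·m²/s³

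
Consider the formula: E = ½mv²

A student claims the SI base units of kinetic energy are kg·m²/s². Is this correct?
Units of each symbol in E = ½mv²:
  m (mass): kg
  v (speed): m/s  → to the power 2, contributes m²/s²
  The factor ½ is dimensionless.

Multiplying the contributions: [kg] · [m²/s²]
Adding exponents of each base unit: kg: 1, m: 2, s: -2
SI base units of kinetic energy: kg·m²/s²

The claimed units kg·m²/s² match the derived units, so the claim is correct.

Answer: Yes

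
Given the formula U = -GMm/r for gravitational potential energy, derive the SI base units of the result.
Units of each symbol in U = -GMm/r:
  G (gravitational constant): m³/(kg·s²)
  M (mass): kg
  m (mass): kg
  r (distance): m  → in the denominator, contributes 1/m
  The minus sign does not affect the units.

Multiplying the contributions: [m³/(kg·s²)] · [kg] · [kg] · [1/m]
Adding exponents of each base unit: kg: 1, m: 2, s: -2
SI base units of gravitational potential energy: kg·m²/s²

Answer: kg·m²/s²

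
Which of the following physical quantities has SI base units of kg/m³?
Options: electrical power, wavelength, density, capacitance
Checking the SI base units of each option:
  electrical power (P = IV): kg·m²/s³  ✗
  wavelength (λ = v/f): m  ✗
  density (ρ = m/V): kg/m³  ✓ matches
  capacitance (C = Q/V): s⁴·A²/(kg·m²)  ✗

Only density has units kg/m³.

Answer: density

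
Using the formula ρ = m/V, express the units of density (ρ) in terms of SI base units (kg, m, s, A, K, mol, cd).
Units of each symbol in ρ = m/V:
  m (mass): kg
  V (volume): m³  → in the denominator, contributes 1/m³

Multiplying the contributions: [kg] · [1/m³]
Adding exponents of each base unit: kg: 1, m: -3
SI base units of density: kg/m³

Answer: kg/m³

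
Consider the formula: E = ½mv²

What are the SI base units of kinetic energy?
Units of each symbol in E = ½mv²:
  m (mass): kg
  v (speed): m/s  → to the power 2, contributes m²/s²
  The factor ½ is dimensionless.

Multiplying the contributions: [kg] · [m²/s²]
Adding exponents of each base unit: kg: 1, m: 2, s: -2
SI base units of kinetic energy: kg·m²/s²

Answer: kg·m²/s²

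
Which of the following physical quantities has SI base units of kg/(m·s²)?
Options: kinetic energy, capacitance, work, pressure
Checking the SI base units of each option:
  kinetic energy (E = ½mv²): kg·m²/s²  ✗
  capacitance (C = Q/V): s⁴·A²/(kg·m²)  ✗
  work (W = Fd): kg·m²/s²  ✗
  pressure (P = F/A): kg/(m·s²)  ✓ matches

Only pressure has units kg/(m·s²).

Answer: pressure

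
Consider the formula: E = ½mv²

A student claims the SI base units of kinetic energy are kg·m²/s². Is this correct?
Units of each symbol in E = ½mv²:
  m (mass): kg
  v (speed): m/s  → to the power 2, contributes m²/s²
  The factor ½ is dimensionless.

Multiplying the contributions: [kg] · [m²/s²]
Adding exponents of each base unit: kg: 1, m: 2, s: -2
SI base units of kinetic energy: kg·m²/s²

The claimed units kg·m²/s² match the derived units, so the claim is correct.

Answer: Yes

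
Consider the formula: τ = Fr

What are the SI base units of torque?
Units of each symbol in τ = Fr:
  F (force): kg·m/s²
  r (lever arm): m

Multiplying the contributions: [kg·m/s²] · [m]
Adding exponents of each base unit: kg: 1, m: 2, s: -2
SI base units of torque: kg·m²/s²

Answer: kg·m²/s²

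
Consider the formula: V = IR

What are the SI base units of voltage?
Units of each symbol in V = IR:
  I (current): A
  R (resistance, in ohms): kg·m²/(s³·A²)

Multiplying the contributions: [A] · [kg·m²/(s³·A²)]
Adding exponents of each base unit: kg: 1, m: 2, s: -3, A: -1
SI base units of voltage: kg·m²/(s³·A)

Answer: kg·m²/(s³·A)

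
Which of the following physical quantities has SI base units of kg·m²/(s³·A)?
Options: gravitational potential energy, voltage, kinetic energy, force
Checking the SI base units of each option:
  gravitational potential energy (U = -GMm/r): kg·m²/s²  ✗
  voltage (V = IR): kg·m²/(s³·A)  ✓ matches
  kinetic energy (E = ½mv²): kg·m²/s²  ✗
  force (F = ma): kg·m/s²  ✗

Only voltage has units kg·m²/(s³·A).

Answer: voltage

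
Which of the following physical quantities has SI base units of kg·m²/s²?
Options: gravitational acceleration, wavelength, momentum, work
Checking the SI base units of each option:
  gravitational acceleration (g = GM/r²): m/s²  ✗
  wavelength (λ = v/f): m  ✗
  momentum (p = mv): kg·m/s  ✗
  work (W = Fd): kg·m²/s²  ✓ matches

Only work has units kg·m²/s².

Answer: work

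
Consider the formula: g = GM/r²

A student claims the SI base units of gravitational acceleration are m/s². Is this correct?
Units of each symbol in g = GM/r²:
  G (gravitational constant): m³/(kg·s²)
  M (mass): kg
  r (distance): m  → to the power 2 in the denominator, contributes 1/m²

Multiplying the contributions: [m³/(kg·s²)] · [kg] · [1/m²]
Adding exponents of each base unit: m: 1, s: -2
SI base units of gravitational acceleration: m/s²

The claimed units m/s² match the derived units, so the claim is correct.

Answer: Yes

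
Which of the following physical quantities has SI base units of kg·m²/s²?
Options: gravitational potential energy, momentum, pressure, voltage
Checking the SI base units of each option:
  gravitational potential energy (U = -GMm/r): kg·m²/s²  ✓ matches
  momentum (p = mv): kg·m/s  ✗
  pressure (P = F/A): kg/(m·s²)  ✗
  voltage (V = IR): kg·m²/(s³·A)  ✗

Only gravitational potential energy has units kg·m²/s².

Answer: gravitational potential energy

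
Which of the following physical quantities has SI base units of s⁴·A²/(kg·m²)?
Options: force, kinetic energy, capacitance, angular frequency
Checking the SI base units of each option:
  force (F = ma): kg·m/s²  ✗
  kinetic energy (E = ½mv²): kg·m²/s²  ✗
  capacitance (C = Q/V): s⁴·A²/(kg·m²)  ✓ matches
  angular frequency (ω = 2πf): 1/s  ✗

Only capacitance has units s⁴·A²/(kg·m²).

Answer: capacitance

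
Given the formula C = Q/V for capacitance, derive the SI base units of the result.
Units of each symbol in C = Q/V:
  Q (charge, in coulombs): s·A
  V (voltage, in volts): kg·m²/(s³·A)  → in the denominator, contributes s³·A/(kg·m²)

Multiplying the contributions: [s·A] · [s³·A/(kg·m²)]
Adding exponents of each base unit: kg: -1, m: -2, s: 4, A: 2
SI base units of capacitance: s⁴·A²/(kg·m²)

Answer: s⁴·A²/(kg·m²)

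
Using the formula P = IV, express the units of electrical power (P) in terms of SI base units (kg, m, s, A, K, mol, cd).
Units of each symbol in P = IV:
  I (current): A
  V (voltage, in volts): kg·m²/(s³·A)

Multiplying the contributions: [A] · [kg·m²/(s³·A)]
Adding exponents of each base unit: kg: 1, m: 2, s: -3
SI base units of electrical power: kg·m²/s³

Answer: kg·m²/s³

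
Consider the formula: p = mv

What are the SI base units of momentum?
Units of each symbol in p = mv:
  m (mass): kg
  v (velocity): m/s

Multiplying the contributions: [kg] · [m/s]
Adding exponents of each base unit: kg: 1, m: 1, s: -1
SI base units of momentum: kg·m/s

Answer: kg·m/s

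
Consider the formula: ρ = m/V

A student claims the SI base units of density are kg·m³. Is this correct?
Units of each symbol in ρ = m/V:
  m (mass): kg
  V (volume): m³  → in the denominator, contributes 1/m³

Multiplying the contributions: [kg] · [1/m³]
Adding exponents of each base unit: kg: 1, m: -3
SI base units of density: kg/m³

The claimed units kg·m³ (exponents kg: 1, m: 3) do not match the derived units kg/m³ (exponents kg: 1, m: -3), so the claim is incorrect.

Answer: No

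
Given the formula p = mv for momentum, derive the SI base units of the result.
Units of each symbol in p = mv:
  m (mass): kg
  v (velocity): m/s

Multiplying the contributions: [kg] · [m/s]
Adding exponents of each base unit: kg: 1, m: 1, s: -1
SI base units of momentum: kg·m/s

Answer: kg·m/s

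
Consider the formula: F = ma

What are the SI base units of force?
Units of each symbol in F = ma:
  m (mass): kg
  a (acceleration): m/s²

Multiplying the contributions: [kg] · [m/s²]
Adding exponents of each base unit: kg: 1, m: 1, s: -2
SI base units of force: kg·m/s²

Answer: kg·m/s²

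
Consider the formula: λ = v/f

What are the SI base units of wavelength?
Units of each symbol in λ = v/f:
  v (wave speed): m/s
  f (frequency): 1/s  → in the denominator, contributes s

Multiplying the contributions: [m/s] · [s]
Adding exponents of each base unit: m: 1
SI base units of wavelength: m

Answer: m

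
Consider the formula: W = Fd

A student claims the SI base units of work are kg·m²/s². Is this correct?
Units of each symbol in W = Fd:
  F (force): kg·m/s²
  d (displacement): m

Multiplying the contributions: [kg·m/s²] · [m]
Adding exponents of each base unit: kg: 1, m: 2, s: -2
SI base units of work: kg·m²/s²

The claimed units kg·m²/s² match the derived units, so the claim is correct.

Answer: Yes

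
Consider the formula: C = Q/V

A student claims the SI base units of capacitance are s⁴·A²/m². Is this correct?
Units of each symbol in C = Q/V:
  Q (charge, in coulombs): s·A
  V (voltage, in volts): kg·m²/(s³·A)  → in the denominator, contributes s³·A/(kg·m²)

Multiplying the contributions: [s·A] · [s³·A/(kg·m²)]
Adding exponents of each base unit: kg: -1, m: -2, s: 4, A: 2
SI base units of capacitance: s⁴·A²/(kg·m²)

The claimed units s⁴·A²/m² (exponents m: -2, s: 4, A: 2) do not match the derived units s⁴·A²/(kg·m²) (exponents kg: -1, m: -2, s: 4, A: 2), so the claim is incorrect.

Answer: No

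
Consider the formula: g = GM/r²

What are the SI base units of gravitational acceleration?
Units of each symbol in g = GM/r²:
  G (gravitational constant): m³/(kg·s²)
  M (mass): kg
  r (distance): m  → to the power 2 in the denominator, contributes 1/m²

Multiplying the contributions: [m³/(kg·s²)] · [kg] · [1/m²]
Adding exponents of each base unit: m: 1, s: -2
SI base units of gravitational acceleration: m/s²

Answer: m/s²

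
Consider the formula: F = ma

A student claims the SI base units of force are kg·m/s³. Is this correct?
Units of each symbol in F = ma:
  m (mass): kg
  a (acceleration): m/s²

Multiplying the contributions: [kg] · [m/s²]
Adding exponents of each base unit: kg: 1, m: 1, s: -2
SI base units of force: kg·m/s²

The claimed units kg·m/s³ (exponents kg: 1, m: 1, s: -3) do not match the derived units kg·m/s² (exponents kg: 1, m: 1, s: -2), so the claim is incorrect.

Answer: No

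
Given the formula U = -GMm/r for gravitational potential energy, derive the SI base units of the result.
Units of each symbol in U = -GMm/r:
  G (gravitational constant): m³/(kg·s²)
  M (mass): kg
  m (mass): kg
  r (distance): m  → in the denominator, contributes 1/m
  The minus sign does not affect the units.

Multiplying the contributions: [m³/(kg·s²)] · [kg] · [kg] · [1/m]
Adding exponents of each base unit: kg: 1, m: 2, s: -2
SI base units of gravitational potential energy: kg·m²/s²

Answer: kg·m²/s²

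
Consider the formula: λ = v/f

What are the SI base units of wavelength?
Units of each symbol in λ = v/f:
  v (wave speed): m/s
  f (frequency): 1/s  → in the denominator, contributes s

Multiplying the contributions: [m/s] · [s]
Adding exponents of each base unit: m: 1
SI base units of wavelength: m

Answer: m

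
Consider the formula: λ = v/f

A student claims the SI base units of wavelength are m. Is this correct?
Units of each symbol in λ = v/f:
  v (wave speed): m/s
  f (frequency): 1/s  → in the denominator, contributes s

Multiplying the contributions: [m/s] · [s]
Adding exponents of each base unit: m: 1
SI base units of wavelength: m

The claimed units m match the derived units, so the claim is correct.

Answer: Yes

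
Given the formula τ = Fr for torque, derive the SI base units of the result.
Units of each symbol in τ = Fr:
  F (force): kg·m/s²
  r (lever arm): m

Multiplying the contributions: [kg·m/s²] · [m]
Adding exponents of each base unit: kg: 1, m: 2, s: -2
SI base units of torque: kg·m²/s²

Answer: kg·m²/s²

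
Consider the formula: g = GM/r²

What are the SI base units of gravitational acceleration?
Units of each symbol in g = GM/r²:
  G (gravitational constant): m³/(kg·s²)
  M (mass): kg
  r (distance): m  → to the power 2 in the denominator, contributes 1/m²

Multiplying the contributions: [m³/(kg·s²)] · [kg] · [1/m²]
Adding exponents of each base unit: m: 1, s: -2
SI base units of gravitational acceleration: m/s²

Answer: m/s²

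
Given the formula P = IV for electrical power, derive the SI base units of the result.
Units of each symbol in P = IV:
  I (current): A
  V (voltage, in volts): kg·m²/(s³·A)

Multiplying the contributions: [A] · [kg·m²/(s³·A)]
Adding exponents of each base unit: kg: 1, m: 2, s: -3
SI base units of electrical power: kg·m²/s³

Answer: kg·m²/s³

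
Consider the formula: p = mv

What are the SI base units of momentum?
Units of each symbol in p = mv:
  m (mass): kg
  v (velocity): m/s

Multiplying the contributions: [kg] · [m/s]
Adding exponents of each base unit: kg: 1, m: 1, s: -1
SI base units of momentum: kg·m/s

Answer: kg·m/s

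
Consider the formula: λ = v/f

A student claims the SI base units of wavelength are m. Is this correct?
Units of each symbol in λ = v/f:
  v (wave speed): m/s
  f (frequency): 1/s  → in the denominator, contributes s

Multiplying the contributions: [m/s] · [s]
Adding exponents of each base unit: m: 1
SI base units of wavelength: m

The claimed units m match the derived units, so the claim is correct.

Answer: Yes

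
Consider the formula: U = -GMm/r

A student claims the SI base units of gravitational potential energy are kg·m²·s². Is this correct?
Units of each symbol in U = -GMm/r:
  G (gravitational constant): m³/(kg·s²)
  M (mass): kg
  m (mass): kg
  r (distance): m  → in the denominator, contributes 1/m
  The minus sign does not affect the units.

Multiplying the contributions: [m³/(kg·s²)] · [kg] · [kg] · [1/m]
Adding exponents of each base unit: kg: 1, m: 2, s: -2
SI base units of gravitational potential energy: kg·m²/s²

The claimed units kg·m²·s² (exponents kg: 1, m: 2, s: 2) do not match the derived units kg·m²/s² (exponents kg: 1, m: 2, s: -2), so the claim is incorrect.

Answer: No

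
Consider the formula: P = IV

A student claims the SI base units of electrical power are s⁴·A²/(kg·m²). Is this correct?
Units of each symbol in P = IV:
  I (current): A
  V (voltage, in volts): kg·m²/(s³·A)

Multiplying the contributions: [A] · [kg·m²/(s³·A)]
Adding exponents of each base unit: kg: 1, m: 2, s: -3
SI base units of electrical power: kg·m²/s³

The claimed units s⁴·A²/(kg·m²) (exponents kg: -1, m: -2, s: 4, A: 2) do not match the derived units kg·m²/s³ (exponents kg: 1, m: 2, s: -3), so the claim is incorrect.

Answer: No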